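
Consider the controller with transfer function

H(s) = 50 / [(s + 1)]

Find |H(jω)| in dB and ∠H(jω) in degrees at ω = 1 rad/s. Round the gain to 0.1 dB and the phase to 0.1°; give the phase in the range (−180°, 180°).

31.0 dB, -45.0°

At ω = 1 rad/s:
pole (1 + j1·1) = 1 + j1 → |·| ≈ 1.4142, ∠ ≈ 45.00°
|H| = 50 · 1 / (1.4142) ≈ 35.356
Gain = 20 log₁₀(35.356) ≈ 30.97 dB
∠H = (0°) − (45.00°) = -45.00°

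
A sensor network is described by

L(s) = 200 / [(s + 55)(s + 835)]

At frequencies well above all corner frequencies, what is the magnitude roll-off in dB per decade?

-40 dB/decade

Each pole contributes −20 dB/decade at high frequency; each zero contributes +20 dB/decade.
Net: 0 zero(s) − 2 pole(s) → -40 dB/decade.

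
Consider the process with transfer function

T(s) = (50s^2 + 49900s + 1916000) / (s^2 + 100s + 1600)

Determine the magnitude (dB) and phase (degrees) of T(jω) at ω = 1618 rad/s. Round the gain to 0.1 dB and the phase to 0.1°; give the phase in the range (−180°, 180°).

Substitute s = j1618:
Numerator: 50(j1618)^2 + 49900(j1618) + 1916000 = -128980200 + j80738200
Denominator: (j1618)^2 + 100(j1618) + 1600 = -2616324 + j161800
|N| = √(128980200² + 80738200²) ≈ 1.5217e+08, ∠N ≈ 147.95°
|D| = √(2616324² + 161800²) ≈ 2.6213e+06, ∠D ≈ 176.46°
|T| = 1.5217e+08 / 2.6213e+06 ≈ 58.051
Gain = 20 log₁₀(58.051) ≈ 35.28 dB
∠T = 147.95° − 176.46° = -28.51°

35.3 dB, -28.5°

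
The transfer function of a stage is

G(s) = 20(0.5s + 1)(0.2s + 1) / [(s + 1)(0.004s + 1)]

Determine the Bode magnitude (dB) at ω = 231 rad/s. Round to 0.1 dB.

At ω = 231 rad/s:
zero (1 + j231·0.5) = 1 + j115.5 → |·| ≈ 115.5, ∠ ≈ 89.50°
zero (1 + j231·0.2) = 1 + j46.2 → |·| ≈ 46.211, ∠ ≈ 88.76°
pole (1 + j231·1) = 1 + j231 → |·| ≈ 231, ∠ ≈ 89.75°
pole (1 + j231·0.004) = 1 + j0.924 → |·| ≈ 1.3615, ∠ ≈ 42.74°
|G| = 20 · 115.5 · 46.211 / (231 · 1.3615) ≈ 339.41
Gain = 20 log₁₀(339.41) ≈ 50.61 dB

50.6 dB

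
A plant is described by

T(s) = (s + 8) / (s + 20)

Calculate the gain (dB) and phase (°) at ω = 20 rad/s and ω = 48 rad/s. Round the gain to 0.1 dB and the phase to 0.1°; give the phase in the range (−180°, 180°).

At s = jω = j20:
zero (s+8): 8 + j20 → |·| = √(8²+20²) = √464 ≈ 21.541, ∠ = arctan(20/8) ≈ 68.20°
pole (s+20): 20 + j20 → |·| = √(20²+20²) = √800 ≈ 28.284, ∠ = arctan(20/20) ≈ 45.00°
|T| = 1 · 21.541 / 28.284 ≈ 0.7616
Gain = 20 log₁₀(0.7616) ≈ -2.37 dB
∠T = 68.20° − 45.00° = 23.20°

At s = jω = j48:
zero (s+8): 8 + j48 → |·| = √(8²+48²) = √2368 ≈ 48.662, ∠ = arctan(48/8) ≈ 80.54°
pole (s+20): 20 + j48 → |·| = √(20²+48²) = √2704 ≈ 52, ∠ = arctan(48/20) ≈ 67.38°
|T| = 1 · 48.662 / 52 ≈ 0.93581
Gain = 20 log₁₀(0.93581) ≈ -0.58 dB
∠T = 80.54° − 67.38° = 13.16°

ω = 20: -2.4 dB, 23.2°; ω = 48: -0.6 dB, 13.2°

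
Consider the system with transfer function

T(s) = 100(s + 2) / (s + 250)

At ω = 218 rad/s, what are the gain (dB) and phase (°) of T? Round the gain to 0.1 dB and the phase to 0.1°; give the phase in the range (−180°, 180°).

At s = jω = j218:
zero (s+2): 2 + j218 → |·| = √(2²+218²) = √47528 ≈ 218.01, ∠ = arctan(218/2) ≈ 89.47°
pole (s+250): 250 + j218 → |·| = √(250²+218²) = √110024 ≈ 331.7, ∠ = arctan(218/250) ≈ 41.09°
|T| = 100 · 218.01 / 331.7 ≈ 65.725
Gain = 20 log₁₀(65.725) ≈ 36.35 dB
∠T = 89.47° − 41.09° = 48.38°

36.4 dB, 48.4°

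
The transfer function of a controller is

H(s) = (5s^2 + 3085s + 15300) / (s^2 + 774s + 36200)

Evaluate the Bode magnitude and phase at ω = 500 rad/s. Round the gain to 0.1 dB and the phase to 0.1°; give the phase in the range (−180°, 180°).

13.0 dB, 9.8°

Substitute s = j500:
Numerator: 5(j500)^2 + 3085(j500) + 15300 = -1234700 + j1542500
Denominator: (j500)^2 + 774(j500) + 36200 = -213800 + j387000
|N| = √(1234700² + 1542500²) ≈ 1.9758e+06, ∠N ≈ 128.68°
|D| = √(213800² + 387000²) ≈ 4.4213e+05, ∠D ≈ 118.92°
|H| = 1.9758e+06 / 4.4213e+05 ≈ 4.4688
Gain = 20 log₁₀(4.4688) ≈ 13.00 dB
∠H = 128.68° − 118.92° = 9.76°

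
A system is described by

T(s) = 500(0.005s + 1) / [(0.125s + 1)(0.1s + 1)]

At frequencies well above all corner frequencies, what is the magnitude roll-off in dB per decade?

-20 dB/decade

Each pole contributes −20 dB/decade at high frequency; each zero contributes +20 dB/decade.
Net: 1 zero(s) − 2 pole(s) → -20 dB/decade.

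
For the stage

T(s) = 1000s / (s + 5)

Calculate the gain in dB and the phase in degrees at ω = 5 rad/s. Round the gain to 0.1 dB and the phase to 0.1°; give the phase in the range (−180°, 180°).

At s = jω = j5:
zero at origin: s = j5 → |·| = 5, ∠ = 90.00°
pole (s+5): 5 + j5 → |·| = √(5²+5²) = √50 ≈ 7.0711, ∠ = arctan(5/5) ≈ 45.00°
|T| = 1000 · 5 / 7.0711 ≈ 707.1
Gain = 20 log₁₀(707.1) ≈ 56.99 dB
∠T = 90.00° − 45.00° = 45.00°

57.0 dB, 45.0°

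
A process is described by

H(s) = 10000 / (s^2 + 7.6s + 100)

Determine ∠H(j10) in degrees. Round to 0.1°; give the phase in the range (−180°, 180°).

At s = jω = j10:
quadratic: (j10)² + 7.6·j10 + 100 = 0 + j76 → |·| ≈ 76, ∠ ≈ 90.00°
∠H = 0.00° − 90.00° = -90.00°

-90.0°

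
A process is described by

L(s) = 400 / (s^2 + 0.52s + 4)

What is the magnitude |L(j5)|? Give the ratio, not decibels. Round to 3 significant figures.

At s = jω = j5:
quadratic: (j5)² + 0.52·j5 + 4 = -21 + j2.6 → |·| ≈ 21.16, ∠ ≈ 172.94°
|L| = 400 / 21.16 ≈ 18.904

18.9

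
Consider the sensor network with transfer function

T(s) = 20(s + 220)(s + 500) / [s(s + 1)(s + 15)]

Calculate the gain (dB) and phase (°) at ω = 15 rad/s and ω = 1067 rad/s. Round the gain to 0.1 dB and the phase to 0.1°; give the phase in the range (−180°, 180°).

At s = jω = j15:
zero (s+220): 220 + j15 → |·| = √(220²+15²) = √48625 ≈ 220.51, ∠ = arctan(15/220) ≈ 3.90°
zero (s+500): 500 + j15 → |·| = √(500²+15²) = √250225 ≈ 500.22, ∠ = arctan(15/500) ≈ 1.72°
pole (s+1): 1 + j15 → |·| = √(1²+15²) = √226 ≈ 15.033, ∠ = arctan(15/1) ≈ 86.19°
pole (s+15): 15 + j15 → |·| = √(15²+15²) = √450 ≈ 21.213, ∠ = arctan(15/15) ≈ 45.00°
pole at origin: |s| = 15, ∠ = 90.00° (in denominator)
|T| = 20 · 1.103e+05 / 4783.4 ≈ 461.18
Gain = 20 log₁₀(461.18) ≈ 53.28 dB
∠T = 5.62° − 221.19° = -215.57° ≡ 144.43° (principal value)

At s = jω = j1067:
zero (s+220): 220 + j1067 → |·| = √(220²+1067²) = √1186889 ≈ 1089.4, ∠ = arctan(1067/220) ≈ 78.35°
zero (s+500): 500 + j1067 → |·| = √(500²+1067²) = √1388489 ≈ 1178.3, ∠ = arctan(1067/500) ≈ 64.89°
pole (s+1): 1 + j1067 → |·| = √(1²+1067²) = √1138490 ≈ 1067, ∠ = arctan(1067/1) ≈ 89.95°
pole (s+15): 15 + j1067 → |·| = √(15²+1067²) = √1138714 ≈ 1067.1, ∠ = arctan(1067/15) ≈ 89.19°
pole at origin: |s| = 1067, ∠ = 90.00° (in denominator)
|T| = 20 · 1.2836e+06 / 1.2149e+09 ≈ 0.021131
Gain = 20 log₁₀(0.021131) ≈ -33.50 dB
∠T = 143.24° − 269.14° = -125.90°

ω = 15: 53.3 dB, 144.4°; ω = 1067: -33.5 dB, -125.9°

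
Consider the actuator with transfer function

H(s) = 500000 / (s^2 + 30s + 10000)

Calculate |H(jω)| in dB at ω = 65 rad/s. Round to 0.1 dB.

At s = jω = j65:
quadratic: (j65)² + 30·j65 + 10000 = 5775 + j1950 → |·| ≈ 6095.3, ∠ ≈ 18.66°
|H| = 500000 / 6095.3 ≈ 82.03
Gain = 20 log₁₀(82.03) ≈ 38.28 dB

38.3 dB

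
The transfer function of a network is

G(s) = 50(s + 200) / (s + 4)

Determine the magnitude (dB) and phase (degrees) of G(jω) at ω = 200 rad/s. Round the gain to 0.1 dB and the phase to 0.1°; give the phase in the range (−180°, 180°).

At s = jω = j200:
zero (s+200): 200 + j200 → |·| = √(200²+200²) = √80000 ≈ 282.84, ∠ = arctan(200/200) ≈ 45.00°
pole (s+4): 4 + j200 → |·| = √(4²+200²) = √40016 ≈ 200.04, ∠ = arctan(200/4) ≈ 88.85°
|G| = 50 · 282.84 / 200.04 ≈ 70.696
Gain = 20 log₁₀(70.696) ≈ 36.99 dB
∠G = 45.00° − 88.85° = -43.85°

37.0 dB, -43.9°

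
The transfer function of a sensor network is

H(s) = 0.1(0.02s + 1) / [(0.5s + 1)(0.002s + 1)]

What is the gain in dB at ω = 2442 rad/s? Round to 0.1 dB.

-61.9 dB

At ω = 2442 rad/s:
zero (1 + j2442·0.02) = 1 + j48.84 → |·| ≈ 48.85, ∠ ≈ 88.83°
pole (1 + j2442·0.5) = 1 + j1221 → |·| ≈ 1221, ∠ ≈ 89.95°
pole (1 + j2442·0.002) = 1 + j4.884 → |·| ≈ 4.9853, ∠ ≈ 78.43°
|H| = 0.1 · 48.85 / (1221 · 4.9853) ≈ 0.00080252
Gain = 20 log₁₀(0.00080252) ≈ -61.91 dB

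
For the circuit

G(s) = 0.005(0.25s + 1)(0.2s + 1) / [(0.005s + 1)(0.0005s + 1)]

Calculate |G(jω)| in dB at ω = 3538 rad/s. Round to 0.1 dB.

38.8 dB

At ω = 3538 rad/s:
zero (1 + j3538·0.25) = 1 + j884.5 → |·| ≈ 884.5, ∠ ≈ 89.94°
zero (1 + j3538·0.2) = 1 + j707.6 → |·| ≈ 707.6, ∠ ≈ 89.92°
pole (1 + j3538·0.005) = 1 + j17.69 → |·| ≈ 17.718, ∠ ≈ 86.76°
pole (1 + j3538·0.0005) = 1 + j1.769 → |·| ≈ 2.0321, ∠ ≈ 60.52°
|G| = 0.005 · 884.5 · 707.6 / (17.718 · 2.0321) ≈ 86.915
Gain = 20 log₁₀(86.915) ≈ 38.78 dB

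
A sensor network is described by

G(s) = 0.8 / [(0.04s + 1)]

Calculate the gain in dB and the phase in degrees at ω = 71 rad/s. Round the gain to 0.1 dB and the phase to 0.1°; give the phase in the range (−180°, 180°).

-11.5 dB, -70.6°

At ω = 71 rad/s:
pole (1 + j71·0.04) = 1 + j2.84 → |·| ≈ 3.0109, ∠ ≈ 70.60°
|G| = 0.8 · 1 / (3.0109) ≈ 0.2657
Gain = 20 log₁₀(0.2657) ≈ -11.51 dB
∠G = (0°) − (70.60°) = -70.60°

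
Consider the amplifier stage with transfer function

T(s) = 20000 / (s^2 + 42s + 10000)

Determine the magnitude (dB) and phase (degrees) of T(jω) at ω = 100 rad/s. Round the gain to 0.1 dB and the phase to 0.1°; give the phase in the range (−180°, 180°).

At s = jω = j100:
quadratic: (j100)² + 42·j100 + 10000 = 0 + j4200 → |·| ≈ 4200, ∠ ≈ 90.00°
|T| = 20000 / 4200 ≈ 4.7619
Gain = 20 log₁₀(4.7619) ≈ 13.56 dB
∠T = 0.00° − 90.00° = -90.00°

13.6 dB, -90.0°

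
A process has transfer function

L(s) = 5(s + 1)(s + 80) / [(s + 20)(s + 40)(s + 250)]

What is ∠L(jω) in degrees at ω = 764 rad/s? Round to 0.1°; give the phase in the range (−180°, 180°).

At s = jω = j764:
zero (s+1): 1 + j764 → |·| = √(1²+764²) = √583697 ≈ 764, ∠ = arctan(764/1) ≈ 89.93°
zero (s+80): 80 + j764 → |·| = √(80²+764²) = √590096 ≈ 768.18, ∠ = arctan(764/80) ≈ 84.02°
pole (s+20): 20 + j764 → |·| = √(20²+764²) = √584096 ≈ 764.26, ∠ = arctan(764/20) ≈ 88.50°
pole (s+40): 40 + j764 → |·| = √(40²+764²) = √585296 ≈ 765.05, ∠ = arctan(764/40) ≈ 87.00°
pole (s+250): 250 + j764 → |·| = √(250²+764²) = √646196 ≈ 803.86, ∠ = arctan(764/250) ≈ 71.88°
∠L = 173.95° − 247.38° = -73.43°

-73.4°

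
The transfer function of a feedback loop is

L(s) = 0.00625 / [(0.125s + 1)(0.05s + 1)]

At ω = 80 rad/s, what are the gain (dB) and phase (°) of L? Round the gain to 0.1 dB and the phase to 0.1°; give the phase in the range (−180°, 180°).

At ω = 80 rad/s:
pole (1 + j80·0.125) = 1 + j10 → |·| ≈ 10.05, ∠ ≈ 84.29°
pole (1 + j80·0.05) = 1 + j4 → |·| ≈ 4.1231, ∠ ≈ 75.96°
|L| = 0.00625 · 1 / (10.05 · 4.1231) ≈ 0.00015083
Gain = 20 log₁₀(0.00015083) ≈ -76.43 dB
∠L = (0°) − (84.29° + 75.96°) = -160.25°

-76.4 dB, -160.3°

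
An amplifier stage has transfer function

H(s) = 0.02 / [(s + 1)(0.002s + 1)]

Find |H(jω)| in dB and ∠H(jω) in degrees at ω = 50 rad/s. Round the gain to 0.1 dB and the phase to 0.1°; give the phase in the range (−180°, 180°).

At ω = 50 rad/s:
pole (1 + j50·1) = 1 + j50 → |·| ≈ 50.01, ∠ ≈ 88.85°
pole (1 + j50·0.002) = 1 + j0.1 → |·| ≈ 1.005, ∠ ≈ 5.71°
|H| = 0.02 · 1 / (50.01 · 1.005) ≈ 0.00039793
Gain = 20 log₁₀(0.00039793) ≈ -68.00 dB
∠H = (0°) − (88.85° + 5.71°) = -94.56°

-68.0 dB, -94.6°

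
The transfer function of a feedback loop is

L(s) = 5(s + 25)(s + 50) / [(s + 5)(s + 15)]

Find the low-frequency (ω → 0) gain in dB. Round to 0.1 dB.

38.4 dB

L(0) = 5·25·50 / (5·15) ≈ 83.333
20 log₁₀(83.333) ≈ 38.42 dB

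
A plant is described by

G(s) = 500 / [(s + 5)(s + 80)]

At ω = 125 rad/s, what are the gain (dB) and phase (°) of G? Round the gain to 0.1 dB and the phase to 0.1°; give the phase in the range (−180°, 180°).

-31.4 dB, -145.1°

At s = jω = j125:
pole (s+5): 5 + j125 → |·| = √(5²+125²) = √15650 ≈ 125.1, ∠ = arctan(125/5) ≈ 87.71°
pole (s+80): 80 + j125 → |·| = √(80²+125²) = √22025 ≈ 148.41, ∠ = arctan(125/80) ≈ 57.38°
|G| = 500 / 18566 ≈ 0.026931
Gain = 20 log₁₀(0.026931) ≈ -31.39 dB
∠G = 0.00° − 145.09° = -145.09°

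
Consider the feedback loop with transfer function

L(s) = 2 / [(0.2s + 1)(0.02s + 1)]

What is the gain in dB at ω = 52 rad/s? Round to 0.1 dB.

At ω = 52 rad/s:
pole (1 + j52·0.2) = 1 + j10.4 → |·| ≈ 10.448, ∠ ≈ 84.51°
pole (1 + j52·0.02) = 1 + j1.04 → |·| ≈ 1.4428, ∠ ≈ 46.12°
|L| = 2 · 1 / (10.448 · 1.4428) ≈ 0.13268
Gain = 20 log₁₀(0.13268) ≈ -17.54 dB

-17.5 dB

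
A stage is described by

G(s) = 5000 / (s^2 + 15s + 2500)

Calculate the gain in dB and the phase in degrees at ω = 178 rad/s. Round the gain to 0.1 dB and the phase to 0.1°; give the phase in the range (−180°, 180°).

-15.4 dB, -174.8°

At s = jω = j178:
quadratic: (j178)² + 15·j178 + 2500 = -29184 + j2670 → |·| ≈ 29306, ∠ ≈ 174.77°
|G| = 5000 / 29306 ≈ 0.17061
Gain = 20 log₁₀(0.17061) ≈ -15.36 dB
∠G = 0.00° − 174.77° = -174.77°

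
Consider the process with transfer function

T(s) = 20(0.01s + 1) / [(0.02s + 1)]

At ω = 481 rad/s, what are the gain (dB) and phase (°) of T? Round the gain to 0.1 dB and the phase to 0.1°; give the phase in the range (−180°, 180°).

20.1 dB, -5.8°

At ω = 481 rad/s:
zero (1 + j481·0.01) = 1 + j4.81 → |·| ≈ 4.9129, ∠ ≈ 78.26°
pole (1 + j481·0.02) = 1 + j9.62 → |·| ≈ 9.6718, ∠ ≈ 84.07°
|T| = 20 · 4.9129 / (9.6718) ≈ 10.159
Gain = 20 log₁₀(10.159) ≈ 20.14 dB
∠T = (78.26°) − (84.07°) = -5.81°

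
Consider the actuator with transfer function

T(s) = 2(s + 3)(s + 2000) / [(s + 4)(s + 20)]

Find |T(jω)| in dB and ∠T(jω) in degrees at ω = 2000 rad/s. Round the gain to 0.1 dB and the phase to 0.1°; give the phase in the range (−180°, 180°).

9.0 dB, -44.4°

At s = jω = j2000:
zero (s+3): 3 + j2000 → |·| = √(3²+2000²) = √4000009 ≈ 2000, ∠ = arctan(2000/3) ≈ 89.91°
zero (s+2000): 2000 + j2000 → |·| = √(2000²+2000²) = √8000000 ≈ 2828.4, ∠ = arctan(2000/2000) ≈ 45.00°
pole (s+4): 4 + j2000 → |·| = √(4²+2000²) = √4000016 ≈ 2000, ∠ = arctan(2000/4) ≈ 89.89°
pole (s+20): 20 + j2000 → |·| = √(20²+2000²) = √4000400 ≈ 2000.1, ∠ = arctan(2000/20) ≈ 89.43°
|T| = 2 · 5.6568e+06 / 4.0002e+06 ≈ 2.8283
Gain = 20 log₁₀(2.8283) ≈ 9.03 dB
∠T = 134.91° − 179.32° = -44.41°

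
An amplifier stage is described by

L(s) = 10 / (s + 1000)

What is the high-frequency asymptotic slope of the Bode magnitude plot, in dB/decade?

Each pole contributes −20 dB/decade at high frequency; each zero contributes +20 dB/decade.
Net: 0 zero(s) − 1 pole(s) → -20 dB/decade.

-20 dB/decade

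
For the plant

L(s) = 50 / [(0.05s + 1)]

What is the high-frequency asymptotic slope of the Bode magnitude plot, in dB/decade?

-20 dB/decade

Each pole contributes −20 dB/decade at high frequency; each zero contributes +20 dB/decade.
Net: 0 zero(s) − 1 pole(s) → -20 dB/decade.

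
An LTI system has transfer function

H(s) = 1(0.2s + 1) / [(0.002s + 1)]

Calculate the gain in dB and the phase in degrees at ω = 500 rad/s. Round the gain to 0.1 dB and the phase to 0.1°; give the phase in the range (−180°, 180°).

37.0 dB, 44.4°

At ω = 500 rad/s:
zero (1 + j500·0.2) = 1 + j100 → |·| ≈ 100, ∠ ≈ 89.43°
pole (1 + j500·0.002) = 1 + j1 → |·| ≈ 1.4142, ∠ ≈ 45.00°
|H| = 1 · 100 / (1.4142) ≈ 70.711
Gain = 20 log₁₀(70.711) ≈ 36.99 dB
∠H = (89.43°) − (45.00°) = 44.43°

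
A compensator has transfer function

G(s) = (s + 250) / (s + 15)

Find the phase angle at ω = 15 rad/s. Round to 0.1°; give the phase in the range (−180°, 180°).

-41.6°

Substitute s = j15:
Numerator: (j15) + 250 = 250 + j15
Denominator: (j15) + 15 = 15 + j15
|N| = √(250² + 15²) ≈ 250.45, ∠N ≈ 3.43°
|D| = √(15² + 15²) ≈ 21.213, ∠D ≈ 45.00°
∠G = 3.43° − 45.00° = -41.57°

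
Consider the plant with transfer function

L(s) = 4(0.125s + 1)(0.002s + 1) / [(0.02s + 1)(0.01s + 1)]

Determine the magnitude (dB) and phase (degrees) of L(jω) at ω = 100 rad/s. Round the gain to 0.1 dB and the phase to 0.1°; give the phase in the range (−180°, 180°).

24.2 dB, -11.7°

At ω = 100 rad/s:
zero (1 + j100·0.125) = 1 + j12.5 → |·| ≈ 12.54, ∠ ≈ 85.43°
zero (1 + j100·0.002) = 1 + j0.2 → |·| ≈ 1.0198, ∠ ≈ 11.31°
pole (1 + j100·0.02) = 1 + j2 → |·| ≈ 2.2361, ∠ ≈ 63.43°
pole (1 + j100·0.01) = 1 + j1 → |·| ≈ 1.4142, ∠ ≈ 45.00°
|L| = 4 · 12.54 · 1.0198 / (2.2361 · 1.4142) ≈ 16.176
Gain = 20 log₁₀(16.176) ≈ 24.18 dB
∠L = (85.43° + 11.31°) − (63.43° + 45.00°) = -11.69°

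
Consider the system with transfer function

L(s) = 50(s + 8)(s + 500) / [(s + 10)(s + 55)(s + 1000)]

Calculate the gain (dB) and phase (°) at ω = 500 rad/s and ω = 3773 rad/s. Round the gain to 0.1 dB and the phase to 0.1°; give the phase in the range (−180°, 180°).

At s = jω = j500:
zero (s+8): 8 + j500 → |·| = √(8²+500²) = √250064 ≈ 500.06, ∠ = arctan(500/8) ≈ 89.08°
zero (s+500): 500 + j500 → |·| = √(500²+500²) = √500000 ≈ 707.11, ∠ = arctan(500/500) ≈ 45.00°
pole (s+10): 10 + j500 → |·| = √(10²+500²) = √250100 ≈ 500.1, ∠ = arctan(500/10) ≈ 88.85°
pole (s+55): 55 + j500 → |·| = √(55²+500²) = √253025 ≈ 503.02, ∠ = arctan(500/55) ≈ 83.72°
pole (s+1000): 1000 + j500 → |·| = √(1000²+500²) = √1250000 ≈ 1118, ∠ = arctan(500/1000) ≈ 26.57°
|L| = 50 · 3.536e+05 / 2.8124e+08 ≈ 0.062864
Gain = 20 log₁₀(0.062864) ≈ -24.03 dB
∠L = 134.08° − 199.14° = -65.06°

At s = jω = j3773:
zero (s+8): 8 + j3773 → |·| = √(8²+3773²) = √14235593 ≈ 3773, ∠ = arctan(3773/8) ≈ 89.88°
zero (s+500): 500 + j3773 → |·| = √(500²+3773²) = √14485529 ≈ 3806, ∠ = arctan(3773/500) ≈ 82.45°
pole (s+10): 10 + j3773 → |·| = √(10²+3773²) = √14235629 ≈ 3773, ∠ = arctan(3773/10) ≈ 89.85°
pole (s+55): 55 + j3773 → |·| = √(55²+3773²) = √14238554 ≈ 3773.4, ∠ = arctan(3773/55) ≈ 89.16°
pole (s+1000): 1000 + j3773 → |·| = √(1000²+3773²) = √15235529 ≈ 3903.3, ∠ = arctan(3773/1000) ≈ 75.16°
|L| = 50 · 1.436e+07 / 5.5571e+10 ≈ 0.01292
Gain = 20 log₁₀(0.01292) ≈ -37.77 dB
∠L = 172.33° − 254.17° = -81.84°

ω = 500: -24.0 dB, -65.1°; ω = 3773: -37.8 dB, -81.8°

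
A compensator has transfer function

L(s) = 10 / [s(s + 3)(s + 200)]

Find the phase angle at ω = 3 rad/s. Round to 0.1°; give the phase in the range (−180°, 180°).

At s = jω = j3:
pole (s+3): 3 + j3 → |·| = √(3²+3²) = √18 ≈ 4.2426, ∠ = arctan(3/3) ≈ 45.00°
pole (s+200): 200 + j3 → |·| = √(200²+3²) = √40009 ≈ 200.02, ∠ = arctan(3/200) ≈ 0.86°
pole at origin: |s| = 3, ∠ = 90.00° (in denominator)
∠L = 0.00° − 135.86° = -135.86°

-135.9°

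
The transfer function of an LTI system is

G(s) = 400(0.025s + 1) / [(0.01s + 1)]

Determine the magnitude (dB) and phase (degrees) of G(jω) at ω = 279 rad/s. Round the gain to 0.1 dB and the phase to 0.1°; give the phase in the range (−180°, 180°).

59.6 dB, 11.6°

At ω = 279 rad/s:
zero (1 + j279·0.025) = 1 + j6.975 → |·| ≈ 7.0463, ∠ ≈ 81.84°
pole (1 + j279·0.01) = 1 + j2.79 → |·| ≈ 2.9638, ∠ ≈ 70.28°
|G| = 400 · 7.0463 / (2.9638) ≈ 950.98
Gain = 20 log₁₀(950.98) ≈ 59.56 dB
∠G = (81.84°) − (70.28°) = 11.56°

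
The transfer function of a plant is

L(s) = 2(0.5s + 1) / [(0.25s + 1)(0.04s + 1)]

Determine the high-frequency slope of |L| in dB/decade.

Each pole contributes −20 dB/decade at high frequency; each zero contributes +20 dB/decade.
Net: 1 zero(s) − 2 pole(s) → -20 dB/decade.

-20 dB/decade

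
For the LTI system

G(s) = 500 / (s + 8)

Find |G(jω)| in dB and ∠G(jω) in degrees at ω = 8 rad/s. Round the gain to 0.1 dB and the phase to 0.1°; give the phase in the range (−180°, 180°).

32.9 dB, -45.0°

Substitute s = j8:
Numerator: 500 = 500 + j0
Denominator: (j8) + 8 = 8 + j8
|N| = √(500² + 0²) ≈ 500, ∠N ≈ 0.00°
|D| = √(8² + 8²) ≈ 11.314, ∠D ≈ 45.00°
|G| = 500 / 11.314 ≈ 44.193
Gain = 20 log₁₀(44.193) ≈ 32.91 dB
∠G = 0.00° − 45.00° = -45.00°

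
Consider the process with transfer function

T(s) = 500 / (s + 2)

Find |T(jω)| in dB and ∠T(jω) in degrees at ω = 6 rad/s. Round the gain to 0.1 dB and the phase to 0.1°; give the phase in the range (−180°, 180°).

At s = jω = j6:
pole (s+2): 2 + j6 → |·| = √(2²+6²) = √40 ≈ 6.3246, ∠ = arctan(6/2) ≈ 71.57°
|T| = 500 / 6.3246 ≈ 79.056
Gain = 20 log₁₀(79.056) ≈ 37.96 dB
∠T = 0.00° − 71.57° = -71.57°

38.0 dB, -71.6°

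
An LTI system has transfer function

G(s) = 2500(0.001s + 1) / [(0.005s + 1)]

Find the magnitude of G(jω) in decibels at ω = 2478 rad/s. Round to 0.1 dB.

At ω = 2478 rad/s:
zero (1 + j2478·0.001) = 1 + j2.478 → |·| ≈ 2.6722, ∠ ≈ 68.02°
pole (1 + j2478·0.005) = 1 + j12.39 → |·| ≈ 12.43, ∠ ≈ 85.39°
|G| = 2500 · 2.6722 / (12.43) ≈ 537.45
Gain = 20 log₁₀(537.45) ≈ 54.61 dB

54.6 dB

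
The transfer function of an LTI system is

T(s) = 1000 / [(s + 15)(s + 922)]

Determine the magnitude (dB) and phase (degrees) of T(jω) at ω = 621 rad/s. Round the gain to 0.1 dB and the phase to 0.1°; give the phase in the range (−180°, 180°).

At s = jω = j621:
pole (s+15): 15 + j621 → |·| = √(15²+621²) = √385866 ≈ 621.18, ∠ = arctan(621/15) ≈ 88.62°
pole (s+922): 922 + j621 → |·| = √(922²+621²) = √1235725 ≈ 1111.6, ∠ = arctan(621/922) ≈ 33.96°
|T| = 1000 / 6.905e+05 ≈ 0.0014482
Gain = 20 log₁₀(0.0014482) ≈ -56.78 dB
∠T = 0.00° − 122.58° = -122.58°

-56.8 dB, -122.6°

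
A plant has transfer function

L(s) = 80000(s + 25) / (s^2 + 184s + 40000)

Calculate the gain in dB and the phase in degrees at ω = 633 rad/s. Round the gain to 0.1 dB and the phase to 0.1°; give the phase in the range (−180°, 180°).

42.5 dB, -74.4°

At s = jω = j633:
zero (s+25): 25 + j633 → |·| = √(25²+633²) = √401314 ≈ 633.49, ∠ = arctan(633/25) ≈ 87.74°
quadratic: (j633)² + 184·j633 + 40000 = -360689 + j116472 → |·| ≈ 3.7903e+05, ∠ ≈ 162.10°
|L| = 80000 · 633.49 / 3.7903e+05 ≈ 133.71
Gain = 20 log₁₀(133.71) ≈ 42.52 dB
∠L = 87.74° − 162.10° = -74.36°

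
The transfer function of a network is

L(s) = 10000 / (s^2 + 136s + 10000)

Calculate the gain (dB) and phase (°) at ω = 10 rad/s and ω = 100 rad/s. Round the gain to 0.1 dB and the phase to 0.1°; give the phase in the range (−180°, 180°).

At s = jω = j10:
quadratic: (j10)² + 136·j10 + 10000 = 9900 + j1360 → |·| ≈ 9993, ∠ ≈ 7.82°
|L| = 10000 / 9993 ≈ 1.0007
Gain = 20 log₁₀(1.0007) ≈ 0.01 dB
∠L = 0.00° − 7.82° = -7.82°

At s = jω = j100:
quadratic: (j100)² + 136·j100 + 10000 = 0 + j13600 → |·| ≈ 13600, ∠ ≈ 90.00°
|L| = 10000 / 13600 ≈ 0.73529
Gain = 20 log₁₀(0.73529) ≈ -2.67 dB
∠L = 0.00° − 90.00° = -90.00°

ω = 10: 0.0 dB, -7.8°; ω = 100: -2.7 dB, -90.0°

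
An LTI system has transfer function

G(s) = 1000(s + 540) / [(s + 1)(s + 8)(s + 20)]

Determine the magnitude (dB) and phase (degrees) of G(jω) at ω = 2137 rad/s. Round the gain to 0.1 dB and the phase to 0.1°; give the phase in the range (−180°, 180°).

-72.9 dB, 166.6°

At s = jω = j2137:
zero (s+540): 540 + j2137 → |·| = √(540²+2137²) = √4858369 ≈ 2204.2, ∠ = arctan(2137/540) ≈ 75.82°
pole (s+1): 1 + j2137 → |·| = √(1²+2137²) = √4566770 ≈ 2137, ∠ = arctan(2137/1) ≈ 89.97°
pole (s+8): 8 + j2137 → |·| = √(8²+2137²) = √4566833 ≈ 2137, ∠ = arctan(2137/8) ≈ 89.79°
pole (s+20): 20 + j2137 → |·| = √(20²+2137²) = √4567169 ≈ 2137.1, ∠ = arctan(2137/20) ≈ 89.46°
|G| = 1000 · 2204.2 / 9.7596e+09 ≈ 0.00022585
Gain = 20 log₁₀(0.00022585) ≈ -72.92 dB
∠G = 75.82° − 269.22° = -193.40° ≡ 166.60° (principal value)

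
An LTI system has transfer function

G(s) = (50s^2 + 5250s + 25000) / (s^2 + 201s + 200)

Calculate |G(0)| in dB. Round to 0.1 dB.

41.9 dB

G(0) = 25000 / 200 = 125
20 log₁₀(125) ≈ 41.94 dB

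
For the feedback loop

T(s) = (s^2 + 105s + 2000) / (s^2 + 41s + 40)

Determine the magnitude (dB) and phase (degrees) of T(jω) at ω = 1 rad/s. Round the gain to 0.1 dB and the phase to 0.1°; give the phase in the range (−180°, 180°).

31.0 dB, -43.4°

Substitute s = j1:
Numerator: (j1)^2 + 105(j1) + 2000 = 1999 + j105
Denominator: (j1)^2 + 41(j1) + 40 = 39 + j41
|N| = √(1999² + 105²) ≈ 2001.8, ∠N ≈ 3.01°
|D| = √(39² + 41²) ≈ 56.586, ∠D ≈ 46.43°
|T| = 2001.8 / 56.586 ≈ 35.376
Gain = 20 log₁₀(35.376) ≈ 30.97 dB
∠T = 3.01° − 46.43° = -43.42°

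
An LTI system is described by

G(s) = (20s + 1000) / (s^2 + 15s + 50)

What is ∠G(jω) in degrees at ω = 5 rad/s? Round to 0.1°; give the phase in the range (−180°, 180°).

-65.9°

Substitute s = j5:
Numerator: 20(j5) + 1000 = 1000 + j100
Denominator: (j5)^2 + 15(j5) + 50 = 25 + j75
|N| = √(1000² + 100²) ≈ 1005, ∠N ≈ 5.71°
|D| = √(25² + 75²) ≈ 79.057, ∠D ≈ 71.57°
∠G = 5.71° − 71.57° = -65.86°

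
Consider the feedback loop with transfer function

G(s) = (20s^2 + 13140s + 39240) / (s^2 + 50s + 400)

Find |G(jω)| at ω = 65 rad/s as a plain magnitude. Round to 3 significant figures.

170

Substitute s = j65:
Numerator: 20(j65)^2 + 13140(j65) + 39240 = -45260 + j854100
Denominator: (j65)^2 + 50(j65) + 400 = -3825 + j3250
|N| = √(45260² + 854100²) ≈ 8.553e+05, ∠N ≈ 93.03°
|D| = √(3825² + 3250²) ≈ 5019.3, ∠D ≈ 139.65°
|G| = 8.553e+05 / 5019.3 ≈ 170.4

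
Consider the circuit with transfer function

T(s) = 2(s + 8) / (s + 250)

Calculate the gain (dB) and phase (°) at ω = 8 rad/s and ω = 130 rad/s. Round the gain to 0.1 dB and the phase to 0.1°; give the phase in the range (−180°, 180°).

ω = 8: -20.9 dB, 43.2°; ω = 130: -0.7 dB, 59.0°

At s = jω = j8:
zero (s+8): 8 + j8 → |·| = √(8²+8²) = √128 ≈ 11.314, ∠ = arctan(8/8) ≈ 45.00°
pole (s+250): 250 + j8 → |·| = √(250²+8²) = √62564 ≈ 250.13, ∠ = arctan(8/250) ≈ 1.83°
|T| = 2 · 11.314 / 250.13 ≈ 0.090465
Gain = 20 log₁₀(0.090465) ≈ -20.87 dB
∠T = 45.00° − 1.83° = 43.17°

At s = jω = j130:
zero (s+8): 8 + j130 → |·| = √(8²+130²) = √16964 ≈ 130.25, ∠ = arctan(130/8) ≈ 86.48°
pole (s+250): 250 + j130 → |·| = √(250²+130²) = √79400 ≈ 281.78, ∠ = arctan(130/250) ≈ 27.47°
|T| = 2 · 130.25 / 281.78 ≈ 0.92448
Gain = 20 log₁₀(0.92448) ≈ -0.68 dB
∠T = 86.48° − 27.47° = 59.01°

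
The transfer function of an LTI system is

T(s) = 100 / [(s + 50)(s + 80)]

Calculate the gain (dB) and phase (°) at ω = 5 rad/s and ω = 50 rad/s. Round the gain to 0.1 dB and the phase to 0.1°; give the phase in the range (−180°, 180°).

At s = jω = j5:
pole (s+50): 50 + j5 → |·| = √(50²+5²) = √2525 ≈ 50.249, ∠ = arctan(5/50) ≈ 5.71°
pole (s+80): 80 + j5 → |·| = √(80²+5²) = √6425 ≈ 80.156, ∠ = arctan(5/80) ≈ 3.58°
|T| = 100 / 4027.8 ≈ 0.024827
Gain = 20 log₁₀(0.024827) ≈ -32.10 dB
∠T = 0.00° − 9.29° = -9.29°

At s = jω = j50:
pole (s+50): 50 + j50 → |·| = √(50²+50²) = √5000 ≈ 70.711, ∠ = arctan(50/50) ≈ 45.00°
pole (s+80): 80 + j50 → |·| = √(80²+50²) = √8900 ≈ 94.34, ∠ = arctan(50/80) ≈ 32.01°
|T| = 100 / 6670.9 ≈ 0.01499
Gain = 20 log₁₀(0.01499) ≈ -36.48 dB
∠T = 0.00° − 77.01° = -77.01°

ω = 5: -32.1 dB, -9.3°; ω = 50: -36.5 dB, -77.0°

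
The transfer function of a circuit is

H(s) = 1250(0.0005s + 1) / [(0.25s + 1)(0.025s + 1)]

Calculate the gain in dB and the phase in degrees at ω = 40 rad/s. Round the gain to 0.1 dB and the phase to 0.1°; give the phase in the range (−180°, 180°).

38.9 dB, -128.1°

At ω = 40 rad/s:
zero (1 + j40·0.0005) = 1 + j0.02 → |·| ≈ 1.0002, ∠ ≈ 1.15°
pole (1 + j40·0.25) = 1 + j10 → |·| ≈ 10.05, ∠ ≈ 84.29°
pole (1 + j40·0.025) = 1 + j1 → |·| ≈ 1.4142, ∠ ≈ 45.00°
|H| = 1250 · 1.0002 / (10.05 · 1.4142) ≈ 87.967
Gain = 20 log₁₀(87.967) ≈ 38.89 dB
∠H = (1.15°) − (84.29° + 45.00°) = -128.14°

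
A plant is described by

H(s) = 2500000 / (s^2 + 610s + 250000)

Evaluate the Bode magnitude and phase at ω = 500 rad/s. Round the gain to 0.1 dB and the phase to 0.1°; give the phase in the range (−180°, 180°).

At s = jω = j500:
quadratic: (j500)² + 610·j500 + 250000 = 0 + j305000 → |·| ≈ 3.05e+05, ∠ ≈ 90.00°
|H| = 2500000 / 3.05e+05 ≈ 8.1967
Gain = 20 log₁₀(8.1967) ≈ 18.27 dB
∠H = 0.00° − 90.00° = -90.00°

18.3 dB, -90.0°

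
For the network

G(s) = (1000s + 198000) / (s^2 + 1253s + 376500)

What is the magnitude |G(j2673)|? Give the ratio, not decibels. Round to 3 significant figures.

0.355

Substitute s = j2673:
Numerator: 1000(j2673) + 198000 = 198000 + j2673000
Denominator: (j2673)^2 + 1253(j2673) + 376500 = -6768429 + j3349269
|N| = √(198000² + 2673000²) ≈ 2.6803e+06, ∠N ≈ 85.76°
|D| = √(6768429² + 3349269²) ≈ 7.5518e+06, ∠D ≈ 153.67°
|G| = 2.6803e+06 / 7.5518e+06 ≈ 0.35492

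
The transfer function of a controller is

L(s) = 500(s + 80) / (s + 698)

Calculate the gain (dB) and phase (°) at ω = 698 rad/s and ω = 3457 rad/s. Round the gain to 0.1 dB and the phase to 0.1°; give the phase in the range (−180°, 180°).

At s = jω = j698:
zero (s+80): 80 + j698 → |·| = √(80²+698²) = √493604 ≈ 702.57, ∠ = arctan(698/80) ≈ 83.46°
pole (s+698): 698 + j698 → |·| = √(698²+698²) = √974408 ≈ 987.12, ∠ = arctan(698/698) ≈ 45.00°
|L| = 500 · 702.57 / 987.12 ≈ 355.87
Gain = 20 log₁₀(355.87) ≈ 51.03 dB
∠L = 83.46° − 45.00° = 38.46°

At s = jω = j3457:
zero (s+80): 80 + j3457 → |·| = √(80²+3457²) = √11957249 ≈ 3457.9, ∠ = arctan(3457/80) ≈ 88.67°
pole (s+698): 698 + j3457 → |·| = √(698²+3457²) = √12438053 ≈ 3526.8, ∠ = arctan(3457/698) ≈ 78.58°
|L| = 500 · 3457.9 / 3526.8 ≈ 490.23
Gain = 20 log₁₀(490.23) ≈ 53.81 dB
∠L = 88.67° − 78.58° = 10.09°

ω = 698: 51.0 dB, 38.5°; ω = 3457: 53.8 dB, 10.1°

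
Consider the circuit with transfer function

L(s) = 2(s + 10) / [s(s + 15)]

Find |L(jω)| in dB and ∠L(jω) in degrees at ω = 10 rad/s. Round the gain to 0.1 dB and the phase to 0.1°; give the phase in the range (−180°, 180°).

At s = jω = j10:
zero (s+10): 10 + j10 → |·| = √(10²+10²) = √200 ≈ 14.142, ∠ = arctan(10/10) ≈ 45.00°
pole (s+15): 15 + j10 → |·| = √(15²+10²) = √325 ≈ 18.028, ∠ = arctan(10/15) ≈ 33.69°
pole at origin: |s| = 10, ∠ = 90.00° (in denominator)
|L| = 2 · 14.142 / 180.28 ≈ 0.15689
Gain = 20 log₁₀(0.15689) ≈ -16.09 dB
∠L = 45.00° − 123.69° = -78.69°

-16.1 dB, -78.7°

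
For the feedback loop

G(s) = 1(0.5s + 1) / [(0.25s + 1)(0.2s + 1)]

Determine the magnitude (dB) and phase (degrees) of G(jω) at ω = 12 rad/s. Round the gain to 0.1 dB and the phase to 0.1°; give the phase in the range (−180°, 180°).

-2.6 dB, -58.4°

At ω = 12 rad/s:
zero (1 + j12·0.5) = 1 + j6 → |·| ≈ 6.0828, ∠ ≈ 80.54°
pole (1 + j12·0.25) = 1 + j3 → |·| ≈ 3.1623, ∠ ≈ 71.57°
pole (1 + j12·0.2) = 1 + j2.4 → |·| ≈ 2.6, ∠ ≈ 67.38°
|G| = 1 · 6.0828 / (3.1623 · 2.6) ≈ 0.73982
Gain = 20 log₁₀(0.73982) ≈ -2.62 dB
∠G = (80.54°) − (71.57° + 67.38°) = -58.41°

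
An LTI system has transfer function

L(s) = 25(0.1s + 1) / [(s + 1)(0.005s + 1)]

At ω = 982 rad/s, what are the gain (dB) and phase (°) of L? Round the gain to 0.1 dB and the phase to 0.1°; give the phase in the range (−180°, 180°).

-6.0 dB, -79.0°

At ω = 982 rad/s:
zero (1 + j982·0.1) = 1 + j98.2 → |·| ≈ 98.205, ∠ ≈ 89.42°
pole (1 + j982·1) = 1 + j982 → |·| ≈ 982, ∠ ≈ 89.94°
pole (1 + j982·0.005) = 1 + j4.91 → |·| ≈ 5.0108, ∠ ≈ 78.49°
|L| = 25 · 98.205 / (982 · 5.0108) ≈ 0.49895
Gain = 20 log₁₀(0.49895) ≈ -6.04 dB
∠L = (89.42°) − (89.94° + 78.49°) = -79.01°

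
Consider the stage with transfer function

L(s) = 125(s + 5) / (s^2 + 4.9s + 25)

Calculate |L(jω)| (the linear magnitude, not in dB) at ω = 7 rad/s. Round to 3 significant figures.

At s = jω = j7:
zero (s+5): 5 + j7 → |·| = √(5²+7²) = √74 ≈ 8.6023, ∠ = arctan(7/5) ≈ 54.46°
quadratic: (j7)² + 4.9·j7 + 25 = -24 + j34.3 → |·| ≈ 41.863, ∠ ≈ 124.98°
|L| = 125 · 8.6023 / 41.863 ≈ 25.686

25.7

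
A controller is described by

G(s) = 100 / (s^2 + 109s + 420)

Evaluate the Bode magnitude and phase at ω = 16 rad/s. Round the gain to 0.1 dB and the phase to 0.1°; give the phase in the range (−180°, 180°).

-24.9 dB, -84.6°

Substitute s = j16:
Numerator: 100 = 100 + j0
Denominator: (j16)^2 + 109(j16) + 420 = 164 + j1744
|N| = √(100² + 0²) ≈ 100, ∠N ≈ 0.00°
|D| = √(164² + 1744²) ≈ 1751.7, ∠D ≈ 84.63°
|G| = 100 / 1751.7 ≈ 0.057087
Gain = 20 log₁₀(0.057087) ≈ -24.87 dB
∠G = 0.00° − 84.63° = -84.63°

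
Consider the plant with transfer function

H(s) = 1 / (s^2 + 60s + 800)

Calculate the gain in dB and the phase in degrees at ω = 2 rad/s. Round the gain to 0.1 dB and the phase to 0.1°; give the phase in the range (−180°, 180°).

-58.1 dB, -8.6°

Substitute s = j2:
Numerator: 1 = 1 + j0
Denominator: (j2)^2 + 60(j2) + 800 = 796 + j120
|N| = √(1² + 0²) ≈ 1, ∠N ≈ 0.00°
|D| = √(796² + 120²) ≈ 804.99, ∠D ≈ 8.57°
|H| = 1 / 804.99 ≈ 0.0012423
Gain = 20 log₁₀(0.0012423) ≈ -58.12 dB
∠H = 0.00° − 8.57° = -8.57°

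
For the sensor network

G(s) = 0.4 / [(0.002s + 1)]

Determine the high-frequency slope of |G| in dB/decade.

Each pole contributes −20 dB/decade at high frequency; each zero contributes +20 dB/decade.
Net: 0 zero(s) − 1 pole(s) → -20 dB/decade.

-20 dB/decade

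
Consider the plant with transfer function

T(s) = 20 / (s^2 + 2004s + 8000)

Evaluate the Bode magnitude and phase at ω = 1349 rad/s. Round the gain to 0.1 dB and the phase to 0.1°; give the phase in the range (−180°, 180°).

Substitute s = j1349:
Numerator: 20 = 20 + j0
Denominator: (j1349)^2 + 2004(j1349) + 8000 = -1811801 + j2703396
|N| = √(20² + 0²) ≈ 20, ∠N ≈ 0.00°
|D| = √(1811801² + 2703396²) ≈ 3.2544e+06, ∠D ≈ 123.83°
|T| = 20 / 3.2544e+06 ≈ 6.1455e-06
Gain = 20 log₁₀(6.1455e-06) ≈ -104.23 dB
∠T = 0.00° − 123.83° = -123.83°

-104.2 dB, -123.8°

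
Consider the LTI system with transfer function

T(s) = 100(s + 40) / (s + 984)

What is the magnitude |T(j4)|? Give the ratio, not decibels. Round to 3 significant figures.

At s = jω = j4:
zero (s+40): 40 + j4 → |·| = √(40²+4²) = √1616 ≈ 40.2, ∠ = arctan(4/40) ≈ 5.71°
pole (s+984): 984 + j4 → |·| = √(984²+4²) = √968272 ≈ 984.01, ∠ = arctan(4/984) ≈ 0.23°
|T| = 100 · 40.2 / 984.01 ≈ 4.0853

4.09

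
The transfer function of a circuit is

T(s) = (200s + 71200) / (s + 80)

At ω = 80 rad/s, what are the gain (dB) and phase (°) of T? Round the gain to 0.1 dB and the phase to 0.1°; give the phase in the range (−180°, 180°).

Substitute s = j80:
Numerator: 200(j80) + 71200 = 71200 + j16000
Denominator: (j80) + 80 = 80 + j80
|N| = √(71200² + 16000²) ≈ 72976, ∠N ≈ 12.67°
|D| = √(80² + 80²) ≈ 113.14, ∠D ≈ 45.00°
|T| = 72976 / 113.14 ≈ 645.01
Gain = 20 log₁₀(645.01) ≈ 56.19 dB
∠T = 12.67° − 45.00° = -32.33°

56.2 dB, -32.3°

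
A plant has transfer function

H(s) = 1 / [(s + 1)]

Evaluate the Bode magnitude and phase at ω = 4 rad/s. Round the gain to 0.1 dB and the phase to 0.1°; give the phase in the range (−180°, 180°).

-12.3 dB, -76.0°

At ω = 4 rad/s:
pole (1 + j4·1) = 1 + j4 → |·| ≈ 4.1231, ∠ ≈ 75.96°
|H| = 1 · 1 / (4.1231) ≈ 0.24254
Gain = 20 log₁₀(0.24254) ≈ -12.30 dB
∠H = (0°) − (75.96°) = -75.96°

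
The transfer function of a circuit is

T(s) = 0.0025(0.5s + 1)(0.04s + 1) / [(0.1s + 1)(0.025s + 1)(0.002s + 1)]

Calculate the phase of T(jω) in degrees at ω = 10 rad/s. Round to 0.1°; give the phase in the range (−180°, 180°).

At ω = 10 rad/s:
zero (1 + j10·0.5) = 1 + j5 → |·| ≈ 5.099, ∠ ≈ 78.69°
zero (1 + j10·0.04) = 1 + j0.4 → |·| ≈ 1.077, ∠ ≈ 21.80°
pole (1 + j10·0.1) = 1 + j1 → |·| ≈ 1.4142, ∠ ≈ 45.00°
pole (1 + j10·0.025) = 1 + j0.25 → |·| ≈ 1.0308, ∠ ≈ 14.04°
pole (1 + j10·0.002) = 1 + j0.02 → |·| ≈ 1.0002, ∠ ≈ 1.15°
∠T = (78.69° + 21.80°) − (45.00° + 14.04° + 1.15°) = 40.30°

40.3°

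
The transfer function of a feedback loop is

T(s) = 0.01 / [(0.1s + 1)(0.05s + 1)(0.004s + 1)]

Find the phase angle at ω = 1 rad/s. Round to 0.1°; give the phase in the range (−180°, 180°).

-8.8°

At ω = 1 rad/s:
pole (1 + j1·0.1) = 1 + j0.1 → |·| ≈ 1.005, ∠ ≈ 5.71°
pole (1 + j1·0.05) = 1 + j0.05 → |·| ≈ 1.0012, ∠ ≈ 2.86°
pole (1 + j1·0.004) = 1 + j0.004 → |·| ≈ 1, ∠ ≈ 0.23°
∠T = (0°) − (5.71° + 2.86° + 0.23°) = -8.80°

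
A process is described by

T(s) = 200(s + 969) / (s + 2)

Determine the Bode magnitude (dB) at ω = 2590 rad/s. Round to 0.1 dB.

At s = jω = j2590:
zero (s+969): 969 + j2590 → |·| = √(969²+2590²) = √7647061 ≈ 2765.3, ∠ = arctan(2590/969) ≈ 69.49°
pole (s+2): 2 + j2590 → |·| = √(2²+2590²) = √6708104 ≈ 2590, ∠ = arctan(2590/2) ≈ 89.96°
|T| = 200 · 2765.3 / 2590 ≈ 213.54
Gain = 20 log₁₀(213.54) ≈ 46.59 dB

46.6 dB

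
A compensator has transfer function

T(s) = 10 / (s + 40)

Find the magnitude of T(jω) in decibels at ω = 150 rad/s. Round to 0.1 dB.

Substitute s = j150:
Numerator: 10 = 10 + j0
Denominator: (j150) + 40 = 40 + j150
|N| = √(10² + 0²) ≈ 10, ∠N ≈ 0.00°
|D| = √(40² + 150²) ≈ 155.24, ∠D ≈ 75.07°
|T| = 10 / 155.24 ≈ 0.064416
Gain = 20 log₁₀(0.064416) ≈ -23.82 dB

-23.8 dB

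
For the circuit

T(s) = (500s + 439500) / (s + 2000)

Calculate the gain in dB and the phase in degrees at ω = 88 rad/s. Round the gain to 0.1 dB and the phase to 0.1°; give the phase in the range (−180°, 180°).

Substitute s = j88:
Numerator: 500(j88) + 439500 = 439500 + j44000
Denominator: (j88) + 2000 = 2000 + j88
|N| = √(439500² + 44000²) ≈ 4.417e+05, ∠N ≈ 5.72°
|D| = √(2000² + 88²) ≈ 2001.9, ∠D ≈ 2.52°
|T| = 4.417e+05 / 2001.9 ≈ 220.64
Gain = 20 log₁₀(220.64) ≈ 46.87 dB
∠T = 5.72° − 2.52° = 3.20°

46.9 dB, 3.2°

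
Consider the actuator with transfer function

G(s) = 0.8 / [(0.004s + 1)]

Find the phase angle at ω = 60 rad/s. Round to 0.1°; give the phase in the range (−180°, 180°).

At ω = 60 rad/s:
pole (1 + j60·0.004) = 1 + j0.24 → |·| ≈ 1.0284, ∠ ≈ 13.50°
∠G = (0°) − (13.50°) = -13.50°

-13.5°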